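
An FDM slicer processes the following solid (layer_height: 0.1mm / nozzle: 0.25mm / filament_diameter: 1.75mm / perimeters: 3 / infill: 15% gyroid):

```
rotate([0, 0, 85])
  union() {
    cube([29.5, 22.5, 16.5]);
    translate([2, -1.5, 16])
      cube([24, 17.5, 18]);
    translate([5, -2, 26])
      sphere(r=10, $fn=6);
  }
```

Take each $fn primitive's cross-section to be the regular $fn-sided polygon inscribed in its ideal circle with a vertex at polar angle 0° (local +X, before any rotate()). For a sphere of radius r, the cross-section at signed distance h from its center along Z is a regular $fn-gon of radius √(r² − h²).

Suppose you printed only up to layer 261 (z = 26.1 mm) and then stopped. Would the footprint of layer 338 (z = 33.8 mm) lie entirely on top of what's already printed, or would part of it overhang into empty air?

entirely on top

Compare the two slices. At z = 26.1: the cube does not reach this height (z outside [0, 16.5]); the cube at (2, -1.5) (footprint 24×17.5) is included at this height (area 420.00 mm²); the r=10 sphere at (5, -2) contributes a regular 6-gon of circumradius √(10²−0.1²) = 9.999 (area = (6/2)·9.999²·sin(360°/6) = 259.78 mm²); Combining (union): the regions partially overlap — summed areas 679.78 mm² minus the doubly-counted overlap 84.50 mm² gives 595.28 mm² — area = 595.28 mm²; (whole slice rotated 85° about Z — lengths, areas and connectivity unchanged). At z = 33.8: the cube is not intersected at this z (z outside [0, 16.5]); the cube at (2, -1.5) (footprint 24×17.5) is included at this height (area 420.00 mm²); the r=10 sphere at (5, -2) contributes a regular 6-gon of circumradius √(10²−7.8²) = 6.258 (area = (6/2)·6.258²·sin(360°/6) = 101.74 mm²); Combining (union): the regions partially overlap — summed areas 521.74 mm² minus the doubly-counted overlap 37.14 mm² gives 484.60 mm² — area = 484.60 mm²; (whole slice rotated 85° about Z — lengths, areas and connectivity unchanged). Checking containment: the cross-section at z = 33.8 is a subset of the cross-section at z = 26.1.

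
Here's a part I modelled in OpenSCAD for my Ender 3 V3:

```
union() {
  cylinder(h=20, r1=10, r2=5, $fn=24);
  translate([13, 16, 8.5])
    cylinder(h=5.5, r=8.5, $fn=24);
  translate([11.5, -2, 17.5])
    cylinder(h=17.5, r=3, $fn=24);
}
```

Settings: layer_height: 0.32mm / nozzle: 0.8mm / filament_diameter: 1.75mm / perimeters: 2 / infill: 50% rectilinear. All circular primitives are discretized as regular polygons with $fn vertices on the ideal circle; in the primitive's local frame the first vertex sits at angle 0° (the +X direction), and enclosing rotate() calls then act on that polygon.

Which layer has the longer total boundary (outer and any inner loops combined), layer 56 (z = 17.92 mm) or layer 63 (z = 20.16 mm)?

Layer 56 (z = 17.92): the cone contributes a regular 24-gon of circumradius 5.520 (interpolated between r1=10 and r2=5 at t=0.896) (perimeter = 2·24·5.520·sin(180°/24) = 34.58 mm); the cylinder at (13, 16) does not reach this height (z outside [8.5, 14]); the r=3 cylinder at (11.5, -2) contributes a regular 24-gon of circumradius 3 (perimeter = 2·24·3.000·sin(180°/24) = 18.80 mm); Combining (union): the 2 present regions are separate (no shared area or edge), so areas and boundary lengths simply add and each stays a separate island — boundary = 53.38 mm. So its perimeter = 53.38 mm. Layer 63 (z = 20.16): the cone does not reach this height (z outside [0, 20]); the cylinder at (13, 16) is not intersected at this z (z outside [8.5, 14]); the r=3 cylinder at (11.5, -2) contributes a regular 24-gon of circumradius 3 (perimeter = 2·24·3.000·sin(180°/24) = 18.80 mm); Merging all regions: only the r=3 cylinder at (11.5, -2) is present, so the union is just that shape — boundary = 18.80 mm. So its perimeter = 18.80 mm. Layer 56 is larger (53.38 vs 18.80 mm).

layer 56 (z = 17.92 mm)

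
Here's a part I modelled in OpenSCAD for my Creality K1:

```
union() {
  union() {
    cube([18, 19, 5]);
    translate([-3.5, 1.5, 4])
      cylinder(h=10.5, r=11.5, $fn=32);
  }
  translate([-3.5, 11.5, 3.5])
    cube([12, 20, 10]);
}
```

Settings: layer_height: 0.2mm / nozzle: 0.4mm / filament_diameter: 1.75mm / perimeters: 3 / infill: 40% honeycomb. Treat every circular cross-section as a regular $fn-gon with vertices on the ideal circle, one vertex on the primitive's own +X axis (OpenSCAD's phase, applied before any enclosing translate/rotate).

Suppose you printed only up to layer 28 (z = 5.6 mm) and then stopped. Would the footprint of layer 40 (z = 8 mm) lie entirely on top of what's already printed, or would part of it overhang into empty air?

entirely on top

Compare the two slices. At z = 5.6: the cube is absent (z outside [0, 5]); the r=11.5 cylinder at (-3.5, 1.5) gives a regular 32-gon of circumradius 11.5 (constant along its height) (area = (32/2)·11.500²·sin(360°/32) = 412.81 mm²); Taking the union: only the r=11.5 cylinder at (-3.5, 1.5) is present, so the union is just that shape — area = 412.81 mm²; the 12×20 cube at (-3.5, 11.5) contributes its full rectangle (area 240.00 mm²); Merging all regions: the regions partially overlap — summed areas 652.81 mm² minus the doubly-counted overlap 5.54 mm² gives 647.28 mm² — area = 647.28 mm². At z = 8: the cube is not intersected at this z (z outside [0, 5]); the r=11.5 cylinder at (-3.5, 1.5) gives a regular 32-gon of circumradius 11.5 (constant along its height) (area = (32/2)·11.500²·sin(360°/32) = 412.81 mm²); Merging all regions: only the r=11.5 cylinder at (-3.5, 1.5) is present, so the union is just that shape — area = 412.81 mm²; the cube at (-3.5, 11.5) (footprint 12×20) is included at this height (area 240.00 mm²); Merging all regions: the regions partially overlap — summed areas 652.81 mm² minus the doubly-counted overlap 5.54 mm² gives 647.28 mm² — area = 647.28 mm². Checking containment: the cross-section at z = 8 is a subset of the cross-section at z = 5.6.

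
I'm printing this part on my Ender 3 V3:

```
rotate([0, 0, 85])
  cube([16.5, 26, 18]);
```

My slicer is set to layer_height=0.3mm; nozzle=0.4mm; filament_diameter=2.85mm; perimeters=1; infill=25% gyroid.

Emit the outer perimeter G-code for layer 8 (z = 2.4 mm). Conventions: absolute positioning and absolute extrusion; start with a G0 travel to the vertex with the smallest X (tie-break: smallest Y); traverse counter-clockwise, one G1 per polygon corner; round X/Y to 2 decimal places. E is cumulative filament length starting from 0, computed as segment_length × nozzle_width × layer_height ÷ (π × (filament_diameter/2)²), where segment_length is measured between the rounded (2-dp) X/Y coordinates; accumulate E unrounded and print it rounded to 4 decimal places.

G0 X-25.90 Y2.27 Z2.40
G1 X0.00 Y0.00 E0.4891
G1 X1.44 Y16.44 E0.7995
G1 X-24.46 Y18.70 E1.2885
G1 X-25.90 Y2.27 E1.5988

At z = 2.4 mm: the cube (footprint 16.5×26) is included at this height; (whole slice rotated 85° about Z — lengths, areas and connectivity unchanged). The outline is a single polygon with 4 vertices. Extrusion per mm of travel: 0.4 × 0.3 / (π × 1.425²) = 0.018811. Accumulating E over each segment gives final E = 1.5988.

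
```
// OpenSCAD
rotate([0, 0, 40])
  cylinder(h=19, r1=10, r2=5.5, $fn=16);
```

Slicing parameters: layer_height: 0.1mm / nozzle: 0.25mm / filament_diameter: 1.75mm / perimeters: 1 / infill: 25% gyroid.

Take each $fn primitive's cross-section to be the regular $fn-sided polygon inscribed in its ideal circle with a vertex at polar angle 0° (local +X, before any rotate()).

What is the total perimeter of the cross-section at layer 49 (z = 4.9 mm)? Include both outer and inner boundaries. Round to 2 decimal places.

At z = 4.9 mm: the cone contributes a regular 16-gon of circumradius 8.839 (interpolated between r1=10 and r2=5.5 at t=0.258) (perimeter = 2·16·8.839·sin(180°/16) = 55.18 mm); (rotated 40° about Z; rotation is an isometry so areas/perimeters/island counts are preserved). Overall, the cross-section is a single solid region. Total boundary length (outer) = 55.18 mm.

55.18 mm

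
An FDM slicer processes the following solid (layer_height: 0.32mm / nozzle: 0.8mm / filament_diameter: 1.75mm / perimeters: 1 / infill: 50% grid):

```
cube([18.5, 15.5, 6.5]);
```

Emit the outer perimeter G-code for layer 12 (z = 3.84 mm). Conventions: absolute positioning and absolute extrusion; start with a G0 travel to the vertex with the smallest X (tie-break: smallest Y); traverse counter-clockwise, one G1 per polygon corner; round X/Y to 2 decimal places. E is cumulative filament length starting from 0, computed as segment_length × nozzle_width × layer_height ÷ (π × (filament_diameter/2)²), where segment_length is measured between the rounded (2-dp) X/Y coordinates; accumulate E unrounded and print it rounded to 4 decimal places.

At z = 3.84 mm: the 18.5×15.5 cube contributes its full rectangle. The outline is a single polygon with 4 vertices. Extrusion per mm of travel: 0.8 × 0.32 / (π × 0.875²) = 0.106432. Accumulating E over each segment gives final E = 7.2374.

G0 X0.00 Y0.00 Z3.84
G1 X18.50 Y0.00 E1.9690
G1 X18.50 Y15.50 E3.6187
G1 X0.00 Y15.50 E5.5877
G1 X0.00 Y0.00 E7.2374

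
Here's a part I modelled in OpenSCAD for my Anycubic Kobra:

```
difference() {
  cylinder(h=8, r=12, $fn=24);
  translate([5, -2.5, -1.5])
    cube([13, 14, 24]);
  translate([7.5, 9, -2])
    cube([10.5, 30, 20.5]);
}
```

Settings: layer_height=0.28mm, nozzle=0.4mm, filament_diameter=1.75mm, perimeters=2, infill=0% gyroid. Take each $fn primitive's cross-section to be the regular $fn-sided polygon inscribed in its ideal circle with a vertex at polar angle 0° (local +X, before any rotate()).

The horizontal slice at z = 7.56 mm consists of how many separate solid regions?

1

At z = 7.56 mm: the cylinder: section is a regular 24-gon, circumradius r=12; the cube at (5, -2.5) (footprint 13×14) is included at this height; the 10.5×30 cube at (7.5, 9) contributes its full rectangle; After the difference (first − rest): starting from the r=12 cylinder, the 13×14 cube at (5, -2.5) partially overlaps it — only the 71.05 mm² overlap (of its 182.00 mm²) is removed, clipping the outline; the 10.5×30 cube at (7.5, 9) misses the remaining region (no effect) — 1 connected region. The result has 1 disconnected region.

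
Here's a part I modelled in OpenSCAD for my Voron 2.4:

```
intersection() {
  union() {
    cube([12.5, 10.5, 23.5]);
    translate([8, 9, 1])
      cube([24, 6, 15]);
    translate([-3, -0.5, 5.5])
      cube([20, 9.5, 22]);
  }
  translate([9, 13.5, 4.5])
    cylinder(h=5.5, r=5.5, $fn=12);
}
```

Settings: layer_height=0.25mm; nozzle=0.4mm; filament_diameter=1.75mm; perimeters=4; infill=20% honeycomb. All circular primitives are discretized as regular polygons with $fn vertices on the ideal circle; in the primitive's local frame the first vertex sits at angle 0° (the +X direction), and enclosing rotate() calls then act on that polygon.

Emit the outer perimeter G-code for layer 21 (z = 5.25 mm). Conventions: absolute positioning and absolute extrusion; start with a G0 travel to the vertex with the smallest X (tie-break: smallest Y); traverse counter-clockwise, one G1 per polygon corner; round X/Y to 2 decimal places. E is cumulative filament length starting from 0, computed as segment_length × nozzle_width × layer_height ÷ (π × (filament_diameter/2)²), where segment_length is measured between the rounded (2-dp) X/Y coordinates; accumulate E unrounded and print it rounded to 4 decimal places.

G0 X4.49 Y10.50 Z5.25
G1 X6.25 Y8.74 E0.1035
G1 X9.00 Y8.00 E0.2219
G1 X11.75 Y8.74 E0.3403
G1 X13.76 Y10.75 E0.4585
G1 X14.50 Y13.50 E0.5769
G1 X14.10 Y15.00 E0.6414
G1 X8.00 Y15.00 E0.8950
G1 X8.00 Y10.50 E1.0821
G1 X4.49 Y10.50 E1.2280

At z = 5.25 mm: the 12.5×10.5 cube contributes its full rectangle; the 24×6 cube at (8, 9) contributes its full rectangle; the cube at (-3, -0.5) does not reach this height (z outside [5.5, 27.5]); Taking the union: the regions partially overlap (shared area 6.75 mm²), so overlapping operands fuse into one piece — 1 connected region; the cylinder at (9, 13.5): section is a regular 12-gon, circumradius r=5.5; Keeping only the common overlap: the r=5.5 cylinder at (9, 13.5) partially overlaps that combined region; clipping to the common part keeps 42.55 mm² — 1 connected region. The outline is a single polygon with 9 vertices. Extrusion per mm of travel: 0.4 × 0.25 / (π × 0.875²) = 0.041575. Accumulating E over each segment gives final E = 1.2280.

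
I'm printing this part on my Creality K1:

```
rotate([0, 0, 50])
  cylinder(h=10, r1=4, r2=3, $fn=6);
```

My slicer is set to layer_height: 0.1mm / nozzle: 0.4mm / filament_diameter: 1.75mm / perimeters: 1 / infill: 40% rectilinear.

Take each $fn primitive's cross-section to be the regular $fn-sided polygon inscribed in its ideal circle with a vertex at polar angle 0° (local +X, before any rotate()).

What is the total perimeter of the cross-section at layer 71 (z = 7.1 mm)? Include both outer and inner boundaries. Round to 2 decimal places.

At z = 7.1 mm: the cone contributes a regular 6-gon of circumradius 3.290 (interpolated between r1=4 and r2=3 at t=0.710) (perimeter = 2·6·3.290·sin(180°/6) = 19.74 mm); (whole slice rotated 50° about Z — lengths, areas and connectivity unchanged). Overall, the cross-section is a single solid region. Total boundary length (outer) = 19.74 mm.

19.74 mm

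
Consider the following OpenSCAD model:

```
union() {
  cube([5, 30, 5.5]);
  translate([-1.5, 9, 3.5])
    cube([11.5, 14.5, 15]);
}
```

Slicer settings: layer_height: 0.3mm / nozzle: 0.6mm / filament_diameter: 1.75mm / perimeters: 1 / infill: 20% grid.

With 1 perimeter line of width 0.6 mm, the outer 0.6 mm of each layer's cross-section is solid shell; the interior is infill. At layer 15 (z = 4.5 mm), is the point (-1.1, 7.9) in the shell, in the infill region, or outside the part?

outside

At z = 4.5 mm: the cube is present — its section is the full 5×30 rectangle; the cube at (-1.5, 9) (footprint 11.5×14.5) is included at this height; Combining (union): the regions partially overlap (shared area 72.50 mm²), so overlapping operands fuse into one piece — 1 connected region. Overall, the cross-section is a single solid region. The nearest boundary edge runs (0.00, 9.00)→(-1.50, 9.00); distance from the point to it = 1.10 mm. The point is not inside any of the regions above, so it lies outside the cross-section (1.10 mm from the nearest boundary).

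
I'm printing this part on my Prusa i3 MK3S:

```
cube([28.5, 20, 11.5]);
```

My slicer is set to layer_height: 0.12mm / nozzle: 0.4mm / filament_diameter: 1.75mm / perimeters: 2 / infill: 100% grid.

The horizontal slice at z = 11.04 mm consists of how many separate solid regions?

1

At z = 11.04 mm: the 28.5×20 cube contributes its full rectangle. The result has 1 disconnected region.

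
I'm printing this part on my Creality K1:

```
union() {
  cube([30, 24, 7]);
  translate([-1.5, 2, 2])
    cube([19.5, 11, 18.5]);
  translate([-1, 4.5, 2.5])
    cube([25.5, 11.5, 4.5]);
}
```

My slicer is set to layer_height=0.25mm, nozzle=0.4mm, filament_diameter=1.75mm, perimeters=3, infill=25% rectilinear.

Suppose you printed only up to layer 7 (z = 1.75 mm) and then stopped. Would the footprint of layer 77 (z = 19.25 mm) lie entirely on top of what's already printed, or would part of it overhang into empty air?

part overhangs

Compare the two slices. At z = 1.75: the 30×24 cube contributes its full rectangle (area 720.00 mm²); the cube at (-1.5, 2) is not intersected at this z (z outside [2, 20.5]); the cube at (-1, 4.5) does not reach this height (z outside [2.5, 7]); Merging all regions: only the 30×24 cube is present, so the union is just that shape — area = 720.00 mm². At z = 19.25: the cube is absent (z outside [0, 7]); the cube at (-1.5, 2) (footprint 19.5×11) is included at this height (area 214.50 mm²); the cube at (-1, 4.5) is not intersected at this z (z outside [2.5, 7]); Merging all regions: only the 19.5×11 cube at (-1.5, 2) is present, so the union is just that shape — area = 214.50 mm². Checking containment: at z = 19.25 the cross-section extends beyond the z = 1.75 cross-section by about 16.50 mm².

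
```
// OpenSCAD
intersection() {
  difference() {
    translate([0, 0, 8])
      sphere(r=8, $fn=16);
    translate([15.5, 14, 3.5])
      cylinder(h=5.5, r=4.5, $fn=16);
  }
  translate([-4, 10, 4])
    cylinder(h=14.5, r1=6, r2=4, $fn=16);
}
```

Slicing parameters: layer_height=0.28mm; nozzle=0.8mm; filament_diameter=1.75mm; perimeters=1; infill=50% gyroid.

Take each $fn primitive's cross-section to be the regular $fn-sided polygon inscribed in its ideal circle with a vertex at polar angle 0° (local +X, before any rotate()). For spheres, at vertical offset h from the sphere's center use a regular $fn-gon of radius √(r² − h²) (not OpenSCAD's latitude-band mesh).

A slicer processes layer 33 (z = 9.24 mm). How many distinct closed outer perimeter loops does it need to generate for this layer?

At z = 9.24 mm: the sphere: section is a regular 16-gon, circumradius = √(r²−h²) = √(8²−1.24²) = 7.903; the cylinder at (15.5, 14) is absent (z outside [3.5, 9]); Subtracting the remaining from the first: none of the subtracted shapes is present at this height, so the r=8 sphere is unchanged — 1 connected region; the cone at (-4, 10) contributes a regular 16-gon of circumradius 5.277 (interpolated between r1=6 and r2=4 at t=0.361); Keeping only the common overlap: the cone at (-4, 10) partially overlaps that combined region; clipping to the common part keeps 10.87 mm² — 1 connected region. The result has 1 disconnected region.

1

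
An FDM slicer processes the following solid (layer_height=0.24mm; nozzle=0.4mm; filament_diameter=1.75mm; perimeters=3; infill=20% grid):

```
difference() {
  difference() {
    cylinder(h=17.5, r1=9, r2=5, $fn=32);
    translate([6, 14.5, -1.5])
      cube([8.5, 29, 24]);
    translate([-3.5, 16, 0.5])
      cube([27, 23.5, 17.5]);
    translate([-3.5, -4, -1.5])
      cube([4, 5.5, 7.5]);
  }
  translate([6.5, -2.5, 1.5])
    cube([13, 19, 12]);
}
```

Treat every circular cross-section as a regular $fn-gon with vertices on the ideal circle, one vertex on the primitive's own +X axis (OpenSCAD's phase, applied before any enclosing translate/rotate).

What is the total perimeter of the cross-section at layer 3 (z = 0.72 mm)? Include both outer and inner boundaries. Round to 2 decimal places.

At z = 0.72 mm: the cone (r1=9→r2=5) has section circumradius 8.835 here — a regular 32-gon (perimeter = 2·32·8.835·sin(180°/32) = 55.43 mm); the cube at (6, 14.5) (footprint 8.5×29) is included at this height (perimeter 75.00 mm); the 27×23.5 cube at (-3.5, 16) contributes its full rectangle (perimeter 101.00 mm); the 4×5.5 cube at (-3.5, -4) contributes its full rectangle (perimeter 19.00 mm); Subtracting the remaining from the first: starting from the cone, the 8.5×29 cube at (6, 14.5) misses the remaining region (no effect); the 27×23.5 cube at (-3.5, 16) misses the remaining region (no effect); the 4×5.5 cube at (-3.5, -4) lies wholly inside it (removes its full 22.00 mm² and its 19.00 mm outline becomes a hole wall) — boundary (outer + 1 inner loop) = 74.43 mm; the cube at (6.5, -2.5) does not reach this height (z outside [1.5, 13.5]); After the difference (first − rest): none of the subtracted shapes is present at this height, so that combined region is unchanged — boundary (outer + 1 inner loop) = 74.43 mm. Overall, the cross-section is one region with 1 hole. Total boundary length (outer + inner) = 74.43 mm.

74.43 mm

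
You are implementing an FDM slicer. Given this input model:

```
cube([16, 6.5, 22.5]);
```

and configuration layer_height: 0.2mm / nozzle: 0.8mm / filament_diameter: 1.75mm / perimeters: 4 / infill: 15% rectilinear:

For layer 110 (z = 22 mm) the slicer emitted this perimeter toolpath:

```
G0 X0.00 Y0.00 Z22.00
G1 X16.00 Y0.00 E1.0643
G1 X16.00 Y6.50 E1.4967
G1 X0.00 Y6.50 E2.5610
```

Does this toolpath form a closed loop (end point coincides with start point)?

no

Start point (G0): (0.00, 0.00). End point (last G1): the path does not return to the start — open.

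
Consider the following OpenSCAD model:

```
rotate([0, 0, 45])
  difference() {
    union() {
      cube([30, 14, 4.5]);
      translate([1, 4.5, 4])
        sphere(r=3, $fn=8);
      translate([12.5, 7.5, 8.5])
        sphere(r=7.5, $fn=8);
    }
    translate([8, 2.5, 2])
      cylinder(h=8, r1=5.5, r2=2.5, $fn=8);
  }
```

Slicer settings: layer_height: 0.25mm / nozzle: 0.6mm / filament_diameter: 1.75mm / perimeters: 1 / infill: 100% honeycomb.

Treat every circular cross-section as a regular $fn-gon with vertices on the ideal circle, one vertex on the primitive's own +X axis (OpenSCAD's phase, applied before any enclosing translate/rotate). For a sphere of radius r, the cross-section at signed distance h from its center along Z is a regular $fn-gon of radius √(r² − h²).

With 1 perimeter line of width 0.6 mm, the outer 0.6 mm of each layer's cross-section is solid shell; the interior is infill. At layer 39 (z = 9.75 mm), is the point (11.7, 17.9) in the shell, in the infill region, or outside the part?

outside

At z = 9.75 mm: the cube is not intersected at this z (z outside [0, 4.5]); the sphere at (1, 4.5) does not reach this height (|z−center|=5.750 > r=3); the r=7.5 sphere at (12.5, 7.5) contributes a regular 8-gon of circumradius √(7.5²−1.25²) = 7.395; Combining (union): only the r=7.5 sphere at (12.5, 7.5) is present, so the union is just that shape — 1 connected region; the cone at (8, 2.5) (r1=5.5→r2=2.5) has section circumradius 2.594 here — a regular 8-gon; After the difference (first − rest): starting from that combined region, the cone at (8, 2.5) partially overlaps it — only the 10.25 mm² overlap (of its 19.03 mm²) is removed, clipping the outline — 1 connected region; (whole slice rotated 45° about Z — lengths, areas and connectivity unchanged). Overall, the cross-section is a single solid region. Undo the 45° rotation: the query point maps to (20.930, 4.384) in the un-rotated model frame. The nearest boundary edge runs (19.90, 7.50)→(17.73, 2.27); distance from the point to it = 2.15 mm. The point is not inside any of the regions above, so it lies outside the cross-section (2.15 mm from the nearest boundary).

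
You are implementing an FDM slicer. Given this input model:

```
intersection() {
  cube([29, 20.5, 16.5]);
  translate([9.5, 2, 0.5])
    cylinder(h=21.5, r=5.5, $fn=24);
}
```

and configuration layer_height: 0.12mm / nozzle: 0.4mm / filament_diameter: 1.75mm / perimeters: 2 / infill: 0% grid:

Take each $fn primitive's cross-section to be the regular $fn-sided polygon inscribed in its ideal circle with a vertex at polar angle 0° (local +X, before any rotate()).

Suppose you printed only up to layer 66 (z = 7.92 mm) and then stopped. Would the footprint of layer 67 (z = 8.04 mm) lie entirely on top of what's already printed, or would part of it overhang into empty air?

Compare the two slices. At z = 7.92: the cube (footprint 29×20.5) is included at this height (area 594.50 mm²); the r=5.5 cylinder at (9.5, 2) gives a regular 24-gon of circumradius 5.5 (constant along its height) (area = (24/2)·5.500²·sin(360°/24) = 93.95 mm²); After intersecting: the r=5.5 cylinder at (9.5, 2) partially overlaps the 29×20.5 cube; clipping to the common part keeps 68.36 mm² — area = 68.36 mm². At z = 8.04: the cube (footprint 29×20.5) is included at this height (area 594.50 mm²); the r=5.5 cylinder at (9.5, 2) gives a regular 24-gon of circumradius 5.5 (constant along its height) (area = (24/2)·5.500²·sin(360°/24) = 93.95 mm²); Keeping only the common overlap: the r=5.5 cylinder at (9.5, 2) partially overlaps the 29×20.5 cube; clipping to the common part keeps 68.36 mm² — area = 68.36 mm². Checking containment: the cross-section at z = 8.04 is a subset of the cross-section at z = 7.92.

entirely on top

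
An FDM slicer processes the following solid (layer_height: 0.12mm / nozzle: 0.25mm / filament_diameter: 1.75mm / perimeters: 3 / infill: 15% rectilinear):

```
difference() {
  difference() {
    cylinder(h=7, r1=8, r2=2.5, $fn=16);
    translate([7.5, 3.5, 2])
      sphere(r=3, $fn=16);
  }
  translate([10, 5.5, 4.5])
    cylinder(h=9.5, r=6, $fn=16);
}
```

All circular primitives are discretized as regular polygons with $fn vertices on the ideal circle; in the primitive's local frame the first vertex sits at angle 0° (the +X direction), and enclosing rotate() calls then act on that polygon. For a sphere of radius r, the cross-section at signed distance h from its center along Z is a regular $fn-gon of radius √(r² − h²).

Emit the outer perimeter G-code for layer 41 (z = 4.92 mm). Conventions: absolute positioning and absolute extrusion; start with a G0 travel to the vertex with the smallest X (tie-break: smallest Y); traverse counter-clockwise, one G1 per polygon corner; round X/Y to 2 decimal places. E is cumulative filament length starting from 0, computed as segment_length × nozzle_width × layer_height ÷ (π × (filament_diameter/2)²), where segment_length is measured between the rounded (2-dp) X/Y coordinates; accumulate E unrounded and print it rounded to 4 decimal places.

G0 X-4.13 Y0.00 Z4.92
G1 X-3.82 Y-1.58 E0.0201
G1 X-2.92 Y-2.92 E0.0402
G1 X-1.58 Y-3.82 E0.0603
G1 X0.00 Y-4.13 E0.0804
G1 X1.58 Y-3.82 E0.1005
G1 X2.92 Y-2.92 E0.1206
G1 X3.82 Y-1.58 E0.1408
G1 X4.13 Y0.00 E0.1609
G1 X3.82 Y1.58 E0.1809
G1 X2.92 Y2.92 E0.2011
G1 X1.58 Y3.82 E0.2212
G1 X0.00 Y4.13 E0.2413
G1 X-1.58 Y3.82 E0.2614
G1 X-2.92 Y2.92 E0.2815
G1 X-3.82 Y1.58 E0.3016
G1 X-4.13 Y0.00 E0.3217

At z = 4.92 mm: the cone: at t=0.703 of its height the radius interpolates to r₁+(r₂−r₁)t = 4.134, giving a regular 16-gon of that circumradius; the r=3 sphere at (7.5, 3.5) contributes a regular 16-gon of circumradius √(3²−2.92²) = 0.688; Taking the first minus the rest: starting from the cone, the r=3 sphere at (7.5, 3.5) misses the remaining region (no effect) — 1 connected region; the r=6 cylinder at (10, 5.5) contributes a regular 16-gon of circumradius 6; Taking the first minus the rest: starting from the result so far, the r=6 cylinder at (10, 5.5) misses the remaining region (no effect) — 1 connected region. The outline is a single polygon with 16 vertices. Extrusion per mm of travel: 0.25 × 0.12 / (π × 0.875²) = 0.012473. Accumulating E over each segment gives final E = 0.3217.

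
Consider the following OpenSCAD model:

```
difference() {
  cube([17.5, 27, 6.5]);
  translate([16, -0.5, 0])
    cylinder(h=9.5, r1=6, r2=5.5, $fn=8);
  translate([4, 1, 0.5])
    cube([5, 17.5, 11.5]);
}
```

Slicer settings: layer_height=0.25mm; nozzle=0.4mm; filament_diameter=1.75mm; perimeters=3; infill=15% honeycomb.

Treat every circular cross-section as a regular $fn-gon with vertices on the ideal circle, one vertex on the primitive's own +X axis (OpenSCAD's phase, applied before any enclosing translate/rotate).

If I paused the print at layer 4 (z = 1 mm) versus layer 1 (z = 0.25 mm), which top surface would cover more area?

Layer 4 (z = 1): the cube is present — its section is the full 17.5×27 rectangle (area 472.50 mm²); the cone at (16, -0.5) (r1=6→r2=5.5) has section circumradius 5.947 here — a regular 8-gon (area = (8/2)·5.947²·sin(360°/8) = 100.04 mm²); the cube at (4, 1) is present — its section is the full 5×17.5 rectangle (area 87.50 mm²); Taking the first minus the rest: starting from the 17.5×27 cube (472.50 mm²), the cone at (16, -0.5) partially overlaps it — only the 29.79 mm² overlap (of its 100.04 mm²) is removed, clipping the outline; the 5×17.5 cube at (4, 1) lies wholly inside it (removes its full 87.50 mm² and its 45.00 mm outline becomes a hole wall) — area = 355.21 mm². So its area = 355.21 mm². Layer 1 (z = 0.25): the cube (footprint 17.5×27) is included at this height (area 472.50 mm²); the cone at (16, -0.5) (r1=6→r2=5.5) has section circumradius 5.987 here — a regular 8-gon (area = (8/2)·5.987²·sin(360°/8) = 101.38 mm²); the cube at (4, 1) does not reach this height (z outside [0.5, 12]); After the difference (first − rest): starting from the 17.5×27 cube (472.50 mm²), the cone at (16, -0.5) partially overlaps it — only the 30.17 mm² overlap (of its 101.38 mm²) is removed, clipping the outline — area = 442.33 mm². So its area = 442.33 mm². Layer 1 is larger (442.33 vs 355.21 mm²).

layer 1 (z = 0.25 mm)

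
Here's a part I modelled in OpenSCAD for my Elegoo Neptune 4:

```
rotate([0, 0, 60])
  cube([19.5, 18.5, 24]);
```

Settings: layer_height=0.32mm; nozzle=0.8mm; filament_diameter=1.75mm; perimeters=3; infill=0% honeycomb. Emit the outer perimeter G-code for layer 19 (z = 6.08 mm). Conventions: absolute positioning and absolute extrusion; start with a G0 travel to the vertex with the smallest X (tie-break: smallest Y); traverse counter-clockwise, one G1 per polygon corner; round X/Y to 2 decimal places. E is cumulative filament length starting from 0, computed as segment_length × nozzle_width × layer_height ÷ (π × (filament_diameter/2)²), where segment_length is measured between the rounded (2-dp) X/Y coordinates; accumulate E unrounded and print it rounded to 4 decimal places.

At z = 6.08 mm: the cube is present — its section is the full 19.5×18.5 rectangle; (whole slice rotated 60° about Z — lengths, areas and connectivity unchanged). The outline is a single polygon with 4 vertices. Extrusion per mm of travel: 0.8 × 0.32 / (π × 0.875²) = 0.106432. Accumulating E over each segment gives final E = 8.0891.

G0 X-16.02 Y9.25 Z6.08
G1 X0.00 Y0.00 E1.9689
G1 X9.75 Y16.89 E4.0445
G1 X-6.27 Y26.14 E6.0134
G1 X-16.02 Y9.25 E8.0891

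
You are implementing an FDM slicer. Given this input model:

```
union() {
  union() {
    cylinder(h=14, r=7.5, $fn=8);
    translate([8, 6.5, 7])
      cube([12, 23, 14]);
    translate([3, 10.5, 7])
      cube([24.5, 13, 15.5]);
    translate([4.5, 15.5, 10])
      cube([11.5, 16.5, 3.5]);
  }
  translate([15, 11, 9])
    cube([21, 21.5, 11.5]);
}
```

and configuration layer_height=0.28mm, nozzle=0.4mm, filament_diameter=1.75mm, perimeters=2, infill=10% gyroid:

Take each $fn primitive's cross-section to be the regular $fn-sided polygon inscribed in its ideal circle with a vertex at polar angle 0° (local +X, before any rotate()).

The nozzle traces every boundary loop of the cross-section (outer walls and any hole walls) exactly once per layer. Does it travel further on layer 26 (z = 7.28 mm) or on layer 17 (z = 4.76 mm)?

layer 26 (z = 7.28 mm)

Layer 26 (z = 7.28): the r=7.5 cylinder gives a regular 8-gon of circumradius 7.5 (constant along its height) (perimeter = 2·8·7.500·sin(180°/8) = 45.92 mm); the cube at (8, 6.5) is present — its section is the full 12×23 rectangle (perimeter 70.00 mm); the 24.5×13 cube at (3, 10.5) contributes its full rectangle (perimeter 75.00 mm); the cube at (4.5, 15.5) is absent (z outside [10, 13.5]); Combining (union): the regions partially overlap (shared area 156.00 mm²), so the edge portions inside another operand are dropped and the merged outline is re-measured after clipping — boundary = 140.92 mm; the cube at (15, 11) is not intersected at this z (z outside [9, 20.5]); Combining (union): only that combined region is present, so the union is just that shape — boundary = 140.92 mm. So its perimeter = 140.92 mm. Layer 17 (z = 4.76): the cylinder: section is a regular 8-gon, circumradius r=7.5 (perimeter = 2·8·7.500·sin(180°/8) = 45.92 mm); the cube at (8, 6.5) does not reach this height (z outside [7, 21]); the cube at (3, 10.5) is absent (z outside [7, 22.5]); the cube at (4.5, 15.5) is absent (z outside [10, 13.5]); Merging all regions: only the r=7.5 cylinder is present, so the union is just that shape — boundary = 45.92 mm; the cube at (15, 11) is absent (z outside [9, 20.5]); Merging all regions: only the result so far is present, so the union is just that shape — boundary = 45.92 mm. So its perimeter = 45.92 mm. Layer 26 is larger (140.92 vs 45.92 mm).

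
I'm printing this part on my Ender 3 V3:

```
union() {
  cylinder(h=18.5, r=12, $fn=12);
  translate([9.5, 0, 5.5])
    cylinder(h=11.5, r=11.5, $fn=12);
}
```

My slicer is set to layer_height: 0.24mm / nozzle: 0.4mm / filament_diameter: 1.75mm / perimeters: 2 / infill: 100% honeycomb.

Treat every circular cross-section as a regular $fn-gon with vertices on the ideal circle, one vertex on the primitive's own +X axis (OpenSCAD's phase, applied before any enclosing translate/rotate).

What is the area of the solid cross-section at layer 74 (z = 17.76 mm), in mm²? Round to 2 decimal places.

At z = 17.76 mm: the r=12 cylinder contributes a regular 12-gon of circumradius 12 (area = (12/2)·12.000²·sin(360°/12) = 432.00 mm²); the cylinder at (9.5, 0) is absent (z outside [5.5, 17]); Merging all regions: only the r=12 cylinder is present, so the union is just that shape — area = 432.00 mm². Overall, the cross-section is a single solid region. Net area = 432.00 mm².

432.00 mm²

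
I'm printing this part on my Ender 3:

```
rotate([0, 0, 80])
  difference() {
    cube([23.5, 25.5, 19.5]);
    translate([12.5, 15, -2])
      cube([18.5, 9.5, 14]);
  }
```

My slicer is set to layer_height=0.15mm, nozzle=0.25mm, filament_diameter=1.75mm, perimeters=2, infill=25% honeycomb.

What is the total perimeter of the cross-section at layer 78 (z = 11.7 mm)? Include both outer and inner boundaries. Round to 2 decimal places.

At z = 11.7 mm: the cube (footprint 23.5×25.5) is included at this height (perimeter 98.00 mm); the cube at (12.5, 15) (footprint 18.5×9.5) is included at this height (perimeter 56.00 mm); After the difference (first − rest): starting from the 23.5×25.5 cube, the 18.5×9.5 cube at (12.5, 15) partially overlaps it — only the 104.50 mm² overlap (of its 175.75 mm²) is removed, clipping the outline — boundary = 120.00 mm; (rotated 80° about Z; rotation is an isometry so areas/perimeters/island counts are preserved). Overall, the cross-section is a single solid region. Total boundary length (outer) = 120.00 mm.

120.00 mm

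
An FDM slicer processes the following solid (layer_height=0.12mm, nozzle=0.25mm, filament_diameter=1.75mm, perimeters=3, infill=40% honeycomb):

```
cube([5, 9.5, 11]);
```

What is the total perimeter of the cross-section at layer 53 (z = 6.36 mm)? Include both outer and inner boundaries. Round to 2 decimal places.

At z = 6.36 mm: the 5×9.5 cube contributes its full rectangle (perimeter 29.00 mm). Overall, the cross-section is a single solid region. Total boundary length (outer) = 29.00 mm.

29.00 mm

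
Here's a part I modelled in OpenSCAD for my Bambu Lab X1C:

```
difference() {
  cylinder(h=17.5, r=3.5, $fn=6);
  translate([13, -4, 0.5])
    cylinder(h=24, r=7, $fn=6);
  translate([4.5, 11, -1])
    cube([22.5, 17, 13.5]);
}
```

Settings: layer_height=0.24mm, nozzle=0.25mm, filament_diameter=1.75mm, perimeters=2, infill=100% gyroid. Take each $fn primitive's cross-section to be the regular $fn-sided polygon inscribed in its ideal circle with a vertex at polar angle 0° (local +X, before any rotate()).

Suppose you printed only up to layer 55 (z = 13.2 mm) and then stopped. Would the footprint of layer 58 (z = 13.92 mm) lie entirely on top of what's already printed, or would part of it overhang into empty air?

Compare the two slices. At z = 13.2: the cylinder: section is a regular 6-gon, circumradius r=3.5 (area = (6/2)·3.500²·sin(360°/6) = 31.83 mm²); the r=7 cylinder at (13, -4) contributes a regular 6-gon of circumradius 7 (area = (6/2)·7.000²·sin(360°/6) = 127.31 mm²); the cube at (4.5, 11) does not reach this height (z outside [-1, 12.5]); Subtracting the remaining from the first: starting from the r=3.5 cylinder (31.83 mm²), the r=7 cylinder at (13, -4) misses the remaining region (no effect) — area = 31.83 mm². At z = 13.92: the r=3.5 cylinder contributes a regular 6-gon of circumradius 3.5 (area = (6/2)·3.500²·sin(360°/6) = 31.83 mm²); the cylinder at (13, -4): section is a regular 6-gon, circumradius r=7 (area = (6/2)·7.000²·sin(360°/6) = 127.31 mm²); the cube at (4.5, 11) is absent (z outside [-1, 12.5]); After the difference (first − rest): starting from the r=3.5 cylinder (31.83 mm²), the r=7 cylinder at (13, -4) misses the remaining region (no effect) — area = 31.83 mm². Checking containment: the cross-section at z = 13.92 is a subset of the cross-section at z = 13.2.

entirely on top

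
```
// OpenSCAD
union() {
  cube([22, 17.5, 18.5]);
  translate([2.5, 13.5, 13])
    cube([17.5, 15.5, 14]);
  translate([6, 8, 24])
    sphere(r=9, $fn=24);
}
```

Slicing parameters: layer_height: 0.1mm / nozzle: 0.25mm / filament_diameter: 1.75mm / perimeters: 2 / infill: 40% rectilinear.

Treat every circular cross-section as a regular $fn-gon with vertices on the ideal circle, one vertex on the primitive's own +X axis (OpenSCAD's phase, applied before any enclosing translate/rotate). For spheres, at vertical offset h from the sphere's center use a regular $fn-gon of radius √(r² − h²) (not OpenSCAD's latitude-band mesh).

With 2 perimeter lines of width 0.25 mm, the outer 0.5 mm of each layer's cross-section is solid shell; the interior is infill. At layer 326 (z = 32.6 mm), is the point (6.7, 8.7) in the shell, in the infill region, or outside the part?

infill

At z = 32.6 mm: the cube does not reach this height (z outside [0, 18.5]); the cube at (2.5, 13.5) is absent (z outside [13, 27]); the r=9 sphere at (6, 8) contributes a regular 24-gon of circumradius √(9²−8.6²) = 2.653; Combining (union): only the r=9 sphere at (6, 8) is present, so the union is just that shape — 1 connected region. Overall, the cross-section is a single solid region. The nearest boundary edge runs (8.30, 9.33)→(7.88, 9.88); distance from the point to it = 1.65 mm. The point is inside the cross-section and 1.65 mm from the nearest boundary — more than the 0.5 mm shell width (2 × 0.25), so it's in the infill interior.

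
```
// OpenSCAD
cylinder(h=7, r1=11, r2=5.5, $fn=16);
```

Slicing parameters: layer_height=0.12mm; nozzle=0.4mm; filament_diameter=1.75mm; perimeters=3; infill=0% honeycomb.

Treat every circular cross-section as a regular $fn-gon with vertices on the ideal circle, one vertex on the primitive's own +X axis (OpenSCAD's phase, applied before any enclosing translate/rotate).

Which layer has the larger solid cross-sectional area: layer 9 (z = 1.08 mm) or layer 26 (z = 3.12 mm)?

layer 9 (z = 1.08 mm)

Layer 9 (z = 1.08): the cone: at t=0.154 of its height the radius interpolates to r₁+(r₂−r₁)t = 10.151, giving a regular 16-gon of that circumradius (area = (16/2)·10.151²·sin(360°/16) = 315.49 mm²). So its area = 315.49 mm². Layer 26 (z = 3.12): the cone: at t=0.446 of its height the radius interpolates to r₁+(r₂−r₁)t = 8.549, giving a regular 16-gon of that circumradius (area = (16/2)·8.549²·sin(360°/16) = 223.73 mm²). So its area = 223.73 mm². Layer 9 is larger (315.49 vs 223.73 mm²).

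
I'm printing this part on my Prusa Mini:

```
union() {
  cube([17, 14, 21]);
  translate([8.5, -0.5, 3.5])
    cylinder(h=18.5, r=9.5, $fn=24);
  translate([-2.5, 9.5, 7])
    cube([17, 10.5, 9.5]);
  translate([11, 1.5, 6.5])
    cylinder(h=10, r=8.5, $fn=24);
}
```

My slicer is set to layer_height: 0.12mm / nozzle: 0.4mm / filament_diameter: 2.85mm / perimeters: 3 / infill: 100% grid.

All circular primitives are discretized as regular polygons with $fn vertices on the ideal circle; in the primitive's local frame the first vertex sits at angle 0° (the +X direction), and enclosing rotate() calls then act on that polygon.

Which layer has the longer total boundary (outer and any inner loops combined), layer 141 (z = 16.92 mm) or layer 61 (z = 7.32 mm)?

Layer 141 (z = 16.92): the cube (footprint 17×14) is included at this height (perimeter 62.00 mm); the r=9.5 cylinder at (8.5, -0.5) gives a regular 24-gon of circumradius 9.5 (constant along its height) (perimeter = 2·24·9.500·sin(180°/24) = 59.52 mm); the cube at (-2.5, 9.5) is absent (z outside [7, 16.5]); the cylinder at (11, 1.5) does not reach this height (z outside [6.5, 16.5]); Merging all regions: the regions partially overlap (shared area 126.42 mm²), so the edge portions inside another operand are dropped and the merged outline is re-measured after clipping — boundary = 76.07 mm. So its perimeter = 76.07 mm. Layer 61 (z = 7.32): the cube is present — its section is the full 17×14 rectangle (perimeter 62.00 mm); the cylinder at (8.5, -0.5): section is a regular 24-gon, circumradius r=9.5 (perimeter = 2·24·9.500·sin(180°/24) = 59.52 mm); the 17×10.5 cube at (-2.5, 9.5) contributes its full rectangle (perimeter 55.00 mm); the cylinder at (11, 1.5): section is a regular 24-gon, circumradius r=8.5 (perimeter = 2·24·8.500·sin(180°/24) = 53.25 mm); Merging all regions: the regions partially overlap (shared area 401.20 mm²), so the edge portions inside another operand are dropped and the merged outline is re-measured after clipping — boundary = 94.05 mm. So its perimeter = 94.05 mm. Layer 61 is larger (94.05 vs 76.07 mm).

layer 61 (z = 7.32 mm)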